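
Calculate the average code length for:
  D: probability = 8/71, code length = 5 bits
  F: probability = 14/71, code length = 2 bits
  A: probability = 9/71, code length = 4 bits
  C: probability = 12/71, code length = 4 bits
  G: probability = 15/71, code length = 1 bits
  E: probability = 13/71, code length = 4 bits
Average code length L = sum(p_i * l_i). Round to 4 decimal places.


Weighted contributions p_i * l_i:
  D: (8/71) * 5 = 40/71
  F: (14/71) * 2 = 28/71
  A: (9/71) * 4 = 36/71
  C: (12/71) * 4 = 48/71
  G: (15/71) * 1 = 15/71
  E: (13/71) * 4 = 52/71
Sum = (40 + 28 + 36 + 48 + 15 + 52)/71 = 219/71

L = 219/71 = 3.0845 bits/symbol


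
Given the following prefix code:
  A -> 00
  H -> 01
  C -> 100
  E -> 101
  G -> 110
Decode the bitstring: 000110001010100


Decoding step by step:
Bits 00 -> A
Bits 01 -> H
Bits 100 -> C
Bits 01 -> H
Bits 01 -> H
Bits 01 -> H
Bits 00 -> A


Decoded message: AHCHHHA


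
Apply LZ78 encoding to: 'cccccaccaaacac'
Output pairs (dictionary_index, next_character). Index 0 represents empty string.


LZ78 encoding steps:
Dictionary: {0: ''}
Step 1: w='' (idx 0), next='c' -> output (0, 'c'), add 'c' as idx 1
Step 2: w='c' (idx 1), next='c' -> output (1, 'c'), add 'cc' as idx 2
Step 3: w='cc' (idx 2), next='a' -> output (2, 'a'), add 'cca' as idx 3
Step 4: w='cca' (idx 3), next='a' -> output (3, 'a'), add 'ccaa' as idx 4
Step 5: w='' (idx 0), next='a' -> output (0, 'a'), add 'a' as idx 5
Step 6: w='c' (idx 1), next='a' -> output (1, 'a'), add 'ca' as idx 6
Step 7: w='c' (idx 1), end of input -> output (1, '')


Encoded: [(0, 'c'), (1, 'c'), (2, 'a'), (3, 'a'), (0, 'a'), (1, 'a'), (1, '')]


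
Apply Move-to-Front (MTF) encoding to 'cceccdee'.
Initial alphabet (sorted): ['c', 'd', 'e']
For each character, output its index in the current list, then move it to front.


MTF encoding:
'c': index 0 in ['c', 'd', 'e'] -> ['c', 'd', 'e']
'c': index 0 in ['c', 'd', 'e'] -> ['c', 'd', 'e']
'e': index 2 in ['c', 'd', 'e'] -> ['e', 'c', 'd']
'c': index 1 in ['e', 'c', 'd'] -> ['c', 'e', 'd']
'c': index 0 in ['c', 'e', 'd'] -> ['c', 'e', 'd']
'd': index 2 in ['c', 'e', 'd'] -> ['d', 'c', 'e']
'e': index 2 in ['d', 'c', 'e'] -> ['e', 'd', 'c']
'e': index 0 in ['e', 'd', 'c'] -> ['e', 'd', 'c']


Output: [0, 0, 2, 1, 0, 2, 2, 0]


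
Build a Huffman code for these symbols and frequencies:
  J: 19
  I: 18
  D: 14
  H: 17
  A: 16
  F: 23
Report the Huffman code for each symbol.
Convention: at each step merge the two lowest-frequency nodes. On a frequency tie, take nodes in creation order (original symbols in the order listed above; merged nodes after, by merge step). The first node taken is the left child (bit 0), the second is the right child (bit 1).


Huffman tree construction:
Step 1: Merge D(14) + A(16) = 30
Step 2: Merge H(17) + I(18) = 35
Step 3: Merge J(19) + F(23) = 42
Step 4: Merge (D+A)(30) + (H+I)(35) = 65
Step 5: Merge (J+F)(42) + ((D+A)+(H+I))(65) = 107
Read each symbol's code off the tree from the root (left child = 0, right child = 1).

Codes:
  J: 00 (length 2)
  I: 111 (length 3)
  D: 100 (length 3)
  H: 110 (length 3)
  A: 101 (length 3)
  F: 01 (length 2)
Average code length: 279/107 = 2.6075 bits/symbol


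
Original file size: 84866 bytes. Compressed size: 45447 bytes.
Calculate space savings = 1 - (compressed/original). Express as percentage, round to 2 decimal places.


ratio = compressed/original = 45447/84866 = 0.535515
savings = 1 - ratio = 1 - 0.535515 = 0.464485
as a percentage: 0.464485 * 100 = 46.45%

Space savings = 1 - 45447/84866 = 46.45%


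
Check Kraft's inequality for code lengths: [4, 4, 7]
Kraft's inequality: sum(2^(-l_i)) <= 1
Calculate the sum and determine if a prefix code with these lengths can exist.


Sum = 2^(-4) + 2^(-4) + 2^(-7)
    = 0.0625 + 0.0625 + 0.0078125
    = 17/128 = 0.1328125
Since 0.1328125 <= 1, Kraft's inequality IS satisfied.
A prefix code with these lengths CAN exist.

Kraft sum = 0.1328125. Satisfied.


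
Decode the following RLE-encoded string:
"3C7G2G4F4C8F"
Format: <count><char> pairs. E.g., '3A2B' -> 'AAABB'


Expanding each <count><char> pair:
  3C -> 'CCC'
  7G -> 'GGGGGGG'
  2G -> 'GG'
  4F -> 'FFFF'
  4C -> 'CCCC'
  8F -> 'FFFFFFFF'

Decoded = CCCGGGGGGGGGFFFFCCCCFFFFFFFF


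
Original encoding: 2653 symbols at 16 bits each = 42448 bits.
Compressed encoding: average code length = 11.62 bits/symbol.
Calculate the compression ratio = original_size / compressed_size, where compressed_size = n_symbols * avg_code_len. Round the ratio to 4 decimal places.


original_size = n_symbols * orig_bits = 2653 * 16 = 42448 bits
compressed_size = n_symbols * avg_code_len = 2653 * 11.62 = 30827.86 bits
ratio = original_size / compressed_size = 42448 / 30827.86 = 1.3769

Compression ratio = 1.3769


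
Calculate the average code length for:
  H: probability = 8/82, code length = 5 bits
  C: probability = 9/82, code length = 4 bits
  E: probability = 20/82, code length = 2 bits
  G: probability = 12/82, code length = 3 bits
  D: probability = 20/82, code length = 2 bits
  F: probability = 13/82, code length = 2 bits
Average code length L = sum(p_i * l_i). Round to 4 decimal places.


Weighted contributions p_i * l_i:
  H: (8/82) * 5 = 40/82
  C: (9/82) * 4 = 36/82
  E: (20/82) * 2 = 40/82
  G: (12/82) * 3 = 36/82
  D: (20/82) * 2 = 40/82
  F: (13/82) * 2 = 26/82
Sum = (40 + 36 + 40 + 36 + 40 + 26)/82 = 218/82

L = 218/82 = 2.6585 bits/symbol


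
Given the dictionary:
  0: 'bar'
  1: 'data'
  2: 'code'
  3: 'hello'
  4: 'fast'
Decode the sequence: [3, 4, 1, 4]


Look up each index in the dictionary:
  3 -> 'hello'
  4 -> 'fast'
  1 -> 'data'
  4 -> 'fast'

Decoded: "hello fast data fast"


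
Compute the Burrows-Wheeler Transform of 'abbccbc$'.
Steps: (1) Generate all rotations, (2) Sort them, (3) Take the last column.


Rotations (sorted):
  0: $abbccbc -> last char: c
  1: abbccbc$ -> last char: $
  2: bbccbc$a -> last char: a
  3: bc$abbcc -> last char: c
  4: bccbc$ab -> last char: b
  5: c$abbccb -> last char: b
  6: cbc$abbc -> last char: c
  7: ccbc$abb -> last char: b


BWT = c$acbbcb


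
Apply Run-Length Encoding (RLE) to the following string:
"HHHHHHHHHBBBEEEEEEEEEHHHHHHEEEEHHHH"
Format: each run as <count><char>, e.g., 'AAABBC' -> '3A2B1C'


Scanning runs left to right:
  i=0: run of 'H' x 9 -> '9H'
  i=9: run of 'B' x 3 -> '3B'
  i=12: run of 'E' x 9 -> '9E'
  i=21: run of 'H' x 6 -> '6H'
  i=27: run of 'E' x 4 -> '4E'
  i=31: run of 'H' x 4 -> '4H'

RLE = 9H3B9E6H4E4H


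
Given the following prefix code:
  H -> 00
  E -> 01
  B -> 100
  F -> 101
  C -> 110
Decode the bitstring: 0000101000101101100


Decoding step by step:
Bits 00 -> H
Bits 00 -> H
Bits 101 -> F
Bits 00 -> H
Bits 01 -> E
Bits 01 -> E
Bits 101 -> F
Bits 100 -> B


Decoded message: HHFHEEFB


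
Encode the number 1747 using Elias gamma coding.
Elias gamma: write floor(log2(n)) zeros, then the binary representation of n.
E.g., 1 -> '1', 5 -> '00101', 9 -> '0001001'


num_bits = floor(log2(1747)) + 1 = 11
leading_zeros = num_bits - 1 = 10
binary(1747) = 11011010011

Elias gamma(1747) = '0000000000' + '11011010011' = 000000000011011010011 (21 bits)


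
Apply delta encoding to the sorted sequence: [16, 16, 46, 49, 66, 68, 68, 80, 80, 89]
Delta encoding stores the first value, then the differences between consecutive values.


First value: 16
Deltas:
  16 - 16 = 0
  46 - 16 = 30
  49 - 46 = 3
  66 - 49 = 17
  68 - 66 = 2
  68 - 68 = 0
  80 - 68 = 12
  80 - 80 = 0
  89 - 80 = 9


Delta encoded: [16, 0, 30, 3, 17, 2, 0, 12, 0, 9]


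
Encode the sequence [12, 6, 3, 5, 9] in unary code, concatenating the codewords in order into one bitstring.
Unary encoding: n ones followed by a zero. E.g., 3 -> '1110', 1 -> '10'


Encode each number as n ones followed by a terminating 0:
  12 -> 1111111111110 (13 bits)
  6 -> 1111110 (7 bits)
  3 -> 1110 (4 bits)
  5 -> 111110 (6 bits)
  9 -> 1111111110 (10 bits)
Total length = 13 + 7 + 4 + 6 + 10 = 40 bits.

Unary([12, 6, 3, 5, 9]) = 1111111111110111111011101111101111111110 (40 bits)


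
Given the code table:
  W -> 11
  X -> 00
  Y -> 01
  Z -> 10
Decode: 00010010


Decoding:
00 -> X
01 -> Y
00 -> X
10 -> Z


Result: XYXZ


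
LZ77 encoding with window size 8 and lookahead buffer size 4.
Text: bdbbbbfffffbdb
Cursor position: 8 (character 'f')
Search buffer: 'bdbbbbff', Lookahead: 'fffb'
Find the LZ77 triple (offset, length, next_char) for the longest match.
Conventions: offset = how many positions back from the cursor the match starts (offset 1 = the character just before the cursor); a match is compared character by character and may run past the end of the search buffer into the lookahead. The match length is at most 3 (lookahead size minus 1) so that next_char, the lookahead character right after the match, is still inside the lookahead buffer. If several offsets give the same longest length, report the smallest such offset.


Try each offset into the search buffer:
  offset=1 (pos 7, char 'f'): match length 3
  offset=2 (pos 6, char 'f'): match length 3
  offset=3 (pos 5, char 'b'): match length 0
  offset=4 (pos 4, char 'b'): match length 0
  offset=5 (pos 3, char 'b'): match length 0
  offset=6 (pos 2, char 'b'): match length 0
  offset=7 (pos 1, char 'd'): match length 0
  offset=8 (pos 0, char 'b'): match length 0
Longest match has length 3, found at offsets 1, 2; take the smallest, offset 1.
next_char = character at position 8 + 3 = 11 -> 'b'

Best match: offset=1, length=3 (matching 'fff' starting at position 7)
LZ77 triple: (1, 3, 'b')


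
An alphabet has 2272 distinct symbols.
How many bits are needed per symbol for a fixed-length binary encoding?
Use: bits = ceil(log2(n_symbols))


log2(2272) = 11.1497
Bracket: 2^11 = 2048 < 2272 <= 2^12 = 4096
So ceil(log2(2272)) = 12

bits = ceil(log2(2272)) = ceil(11.1497) = 12 bits


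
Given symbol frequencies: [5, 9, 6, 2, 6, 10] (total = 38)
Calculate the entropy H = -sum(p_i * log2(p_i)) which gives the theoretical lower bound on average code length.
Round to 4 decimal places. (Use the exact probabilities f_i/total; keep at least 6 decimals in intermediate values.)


Per-symbol terms -p_i * log2(p_i) with p_i = f_i/38:
  p = 5/38 = 0.131579: log2(p) = -2.925999, -p*log2(p) = 0.385000
  p = 9/38 = 0.236842: log2(p) = -2.078003, -p*log2(p) = 0.492158
  p = 6/38 = 0.157895: log2(p) = -2.662965, -p*log2(p) = 0.420468
  p = 2/38 = 0.052632: log2(p) = -4.247928, -p*log2(p) = 0.223575
  p = 6/38 = 0.157895: log2(p) = -2.662965, -p*log2(p) = 0.420468
  p = 10/38 = 0.263158: log2(p) = -1.925999, -p*log2(p) = 0.506842
H = 0.385000 + 0.492158 + 0.420468 + 0.223575 + 0.420468 + 0.506842 = 2.448511

H = 2.4485 bits/symbol


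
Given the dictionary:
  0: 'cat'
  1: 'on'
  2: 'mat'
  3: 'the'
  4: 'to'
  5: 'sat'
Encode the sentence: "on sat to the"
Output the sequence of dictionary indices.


Look up each word in the dictionary:
  'on' -> 1
  'sat' -> 5
  'to' -> 4
  'the' -> 3

Encoded: [1, 5, 4, 3]


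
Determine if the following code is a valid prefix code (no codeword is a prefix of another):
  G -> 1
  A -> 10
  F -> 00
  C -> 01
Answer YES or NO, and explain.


Checking each pair (does one codeword prefix another?):
  G='1' vs A='10': prefix -- VIOLATION

NO -- this is NOT a valid prefix code. G (1) is a prefix of A (10).


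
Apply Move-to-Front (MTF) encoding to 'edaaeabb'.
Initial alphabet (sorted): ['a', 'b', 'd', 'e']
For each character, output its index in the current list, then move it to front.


MTF encoding:
'e': index 3 in ['a', 'b', 'd', 'e'] -> ['e', 'a', 'b', 'd']
'd': index 3 in ['e', 'a', 'b', 'd'] -> ['d', 'e', 'a', 'b']
'a': index 2 in ['d', 'e', 'a', 'b'] -> ['a', 'd', 'e', 'b']
'a': index 0 in ['a', 'd', 'e', 'b'] -> ['a', 'd', 'e', 'b']
'e': index 2 in ['a', 'd', 'e', 'b'] -> ['e', 'a', 'd', 'b']
'a': index 1 in ['e', 'a', 'd', 'b'] -> ['a', 'e', 'd', 'b']
'b': index 3 in ['a', 'e', 'd', 'b'] -> ['b', 'a', 'e', 'd']
'b': index 0 in ['b', 'a', 'e', 'd'] -> ['b', 'a', 'e', 'd']


Output: [3, 3, 2, 0, 2, 1, 3, 0]


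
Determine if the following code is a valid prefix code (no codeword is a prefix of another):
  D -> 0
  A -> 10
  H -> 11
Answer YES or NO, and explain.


Checking each pair (does one codeword prefix another?):
  D='0' vs A='10': no prefix
  D='0' vs H='11': no prefix
  A='10' vs D='0': no prefix
  A='10' vs H='11': no prefix
  H='11' vs D='0': no prefix
  H='11' vs A='10': no prefix
No violation found over all pairs.

YES -- this is a valid prefix code. No codeword is a prefix of any other codeword.


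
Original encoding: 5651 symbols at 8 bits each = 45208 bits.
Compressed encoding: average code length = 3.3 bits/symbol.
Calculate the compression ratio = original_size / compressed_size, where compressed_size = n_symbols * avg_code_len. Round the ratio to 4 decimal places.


original_size = n_symbols * orig_bits = 5651 * 8 = 45208 bits
compressed_size = n_symbols * avg_code_len = 5651 * 3.3 = 18648.3 bits
ratio = original_size / compressed_size = 45208 / 18648.3 = 2.4242

Compression ratio = 2.4242


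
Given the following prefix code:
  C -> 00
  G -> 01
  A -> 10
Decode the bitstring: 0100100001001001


Decoding step by step:
Bits 01 -> G
Bits 00 -> C
Bits 10 -> A
Bits 00 -> C
Bits 01 -> G
Bits 00 -> C
Bits 10 -> A
Bits 01 -> G


Decoded message: GCACGCAG


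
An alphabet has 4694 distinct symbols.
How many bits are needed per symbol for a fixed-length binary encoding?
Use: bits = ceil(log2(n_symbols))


log2(4694) = 12.1966
Bracket: 2^12 = 4096 < 4694 <= 2^13 = 8192
So ceil(log2(4694)) = 13

bits = ceil(log2(4694)) = ceil(12.1966) = 13 bits


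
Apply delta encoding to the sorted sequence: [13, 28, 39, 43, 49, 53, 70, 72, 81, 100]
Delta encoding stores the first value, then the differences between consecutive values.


First value: 13
Deltas:
  28 - 13 = 15
  39 - 28 = 11
  43 - 39 = 4
  49 - 43 = 6
  53 - 49 = 4
  70 - 53 = 17
  72 - 70 = 2
  81 - 72 = 9
  100 - 81 = 19


Delta encoded: [13, 15, 11, 4, 6, 4, 17, 2, 9, 19]


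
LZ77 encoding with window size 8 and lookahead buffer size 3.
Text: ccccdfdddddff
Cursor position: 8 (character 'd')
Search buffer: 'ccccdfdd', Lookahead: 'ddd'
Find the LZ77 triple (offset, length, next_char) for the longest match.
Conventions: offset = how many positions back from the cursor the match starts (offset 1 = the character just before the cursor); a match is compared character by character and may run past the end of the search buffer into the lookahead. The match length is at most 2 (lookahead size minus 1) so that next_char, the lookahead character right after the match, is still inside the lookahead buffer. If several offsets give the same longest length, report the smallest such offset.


Try each offset into the search buffer:
  offset=1 (pos 7, char 'd'): match length 2
  offset=2 (pos 6, char 'd'): match length 2
  offset=3 (pos 5, char 'f'): match length 0
  offset=4 (pos 4, char 'd'): match length 1
  offset=5 (pos 3, char 'c'): match length 0
  offset=6 (pos 2, char 'c'): match length 0
  offset=7 (pos 1, char 'c'): match length 0
  offset=8 (pos 0, char 'c'): match length 0
Longest match has length 2, found at offsets 1, 2; take the smallest, offset 1.
next_char = character at position 8 + 2 = 10 -> 'd'

Best match: offset=1, length=2 (matching 'dd' starting at position 7)
LZ77 triple: (1, 2, 'd')


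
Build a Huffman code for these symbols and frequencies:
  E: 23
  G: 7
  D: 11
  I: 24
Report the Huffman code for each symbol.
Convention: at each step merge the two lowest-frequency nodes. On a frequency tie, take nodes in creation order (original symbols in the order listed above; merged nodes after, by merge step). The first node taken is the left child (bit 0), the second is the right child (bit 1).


Huffman tree construction:
Step 1: Merge G(7) + D(11) = 18
Step 2: Merge (G+D)(18) + E(23) = 41
Step 3: Merge I(24) + ((G+D)+E)(41) = 65
Read each symbol's code off the tree from the root (left child = 0, right child = 1).

Codes:
  E: 11 (length 2)
  G: 100 (length 3)
  D: 101 (length 3)
  I: 0 (length 1)
Average code length: 124/65 = 1.9077 bits/symbol


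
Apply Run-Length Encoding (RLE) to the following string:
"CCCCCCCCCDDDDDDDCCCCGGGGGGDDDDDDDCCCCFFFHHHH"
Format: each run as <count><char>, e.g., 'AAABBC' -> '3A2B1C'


Scanning runs left to right:
  i=0: run of 'C' x 9 -> '9C'
  i=9: run of 'D' x 7 -> '7D'
  i=16: run of 'C' x 4 -> '4C'
  i=20: run of 'G' x 6 -> '6G'
  i=26: run of 'D' x 7 -> '7D'
  i=33: run of 'C' x 4 -> '4C'
  i=37: run of 'F' x 3 -> '3F'
  i=40: run of 'H' x 4 -> '4H'

RLE = 9C7D4C6G7D4C3F4H


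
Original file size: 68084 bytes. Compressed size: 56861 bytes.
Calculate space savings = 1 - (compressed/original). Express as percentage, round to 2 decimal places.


ratio = compressed/original = 56861/68084 = 0.83516
savings = 1 - ratio = 1 - 0.83516 = 0.16484
as a percentage: 0.16484 * 100 = 16.48%

Space savings = 1 - 56861/68084 = 16.48%


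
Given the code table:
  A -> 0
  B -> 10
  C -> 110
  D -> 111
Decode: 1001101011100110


Decoding:
10 -> B
0 -> A
110 -> C
10 -> B
111 -> D
0 -> A
0 -> A
110 -> C


Result: BACBDAAC


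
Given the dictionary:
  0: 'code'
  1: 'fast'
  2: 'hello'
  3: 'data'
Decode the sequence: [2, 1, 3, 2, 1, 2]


Look up each index in the dictionary:
  2 -> 'hello'
  1 -> 'fast'
  3 -> 'data'
  2 -> 'hello'
  1 -> 'fast'
  2 -> 'hello'

Decoded: "hello fast data hello fast hello"


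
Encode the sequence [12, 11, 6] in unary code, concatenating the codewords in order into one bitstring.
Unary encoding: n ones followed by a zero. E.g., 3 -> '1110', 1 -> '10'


Encode each number as n ones followed by a terminating 0:
  12 -> 1111111111110 (13 bits)
  11 -> 111111111110 (12 bits)
  6 -> 1111110 (7 bits)
Total length = 13 + 12 + 7 = 32 bits.

Unary([12, 11, 6]) = 11111111111101111111111101111110 (32 bits)


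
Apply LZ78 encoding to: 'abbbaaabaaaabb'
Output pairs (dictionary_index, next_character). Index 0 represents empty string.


LZ78 encoding steps:
Dictionary: {0: ''}
Step 1: w='' (idx 0), next='a' -> output (0, 'a'), add 'a' as idx 1
Step 2: w='' (idx 0), next='b' -> output (0, 'b'), add 'b' as idx 2
Step 3: w='b' (idx 2), next='b' -> output (2, 'b'), add 'bb' as idx 3
Step 4: w='a' (idx 1), next='a' -> output (1, 'a'), add 'aa' as idx 4
Step 5: w='a' (idx 1), next='b' -> output (1, 'b'), add 'ab' as idx 5
Step 6: w='aa' (idx 4), next='a' -> output (4, 'a'), add 'aaa' as idx 6
Step 7: w='ab' (idx 5), next='b' -> output (5, 'b'), add 'abb' as idx 7


Encoded: [(0, 'a'), (0, 'b'), (2, 'b'), (1, 'a'), (1, 'b'), (4, 'a'), (5, 'b')]


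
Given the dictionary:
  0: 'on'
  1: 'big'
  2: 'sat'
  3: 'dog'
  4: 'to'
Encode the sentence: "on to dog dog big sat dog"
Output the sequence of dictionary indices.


Look up each word in the dictionary:
  'on' -> 0
  'to' -> 4
  'dog' -> 3
  'dog' -> 3
  'big' -> 1
  'sat' -> 2
  'dog' -> 3

Encoded: [0, 4, 3, 3, 1, 2, 3]


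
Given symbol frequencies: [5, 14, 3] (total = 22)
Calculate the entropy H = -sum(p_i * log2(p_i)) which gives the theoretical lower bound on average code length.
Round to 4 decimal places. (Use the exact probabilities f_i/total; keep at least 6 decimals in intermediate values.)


Per-symbol terms -p_i * log2(p_i) with p_i = f_i/22:
  p = 5/22 = 0.227273: log2(p) = -2.137504, -p*log2(p) = 0.485796
  p = 14/22 = 0.636364: log2(p) = -0.652077, -p*log2(p) = 0.414958
  p = 3/22 = 0.136364: log2(p) = -2.874469, -p*log2(p) = 0.391973
H = 0.485796 + 0.414958 + 0.391973 = 1.292727

H = 1.2927 bits/symbol


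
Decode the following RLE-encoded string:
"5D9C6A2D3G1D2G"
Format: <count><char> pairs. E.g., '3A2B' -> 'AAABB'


Expanding each <count><char> pair:
  5D -> 'DDDDD'
  9C -> 'CCCCCCCCC'
  6A -> 'AAAAAA'
  2D -> 'DD'
  3G -> 'GGG'
  1D -> 'D'
  2G -> 'GG'

Decoded = DDDDDCCCCCCCCCAAAAAADDGGGDGG


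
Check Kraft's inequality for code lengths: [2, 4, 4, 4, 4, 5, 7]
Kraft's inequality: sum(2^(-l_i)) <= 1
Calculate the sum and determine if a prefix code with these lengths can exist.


Sum = 2^(-2) + 2^(-4) + 2^(-4) + 2^(-4) + 2^(-4) + 2^(-5) + 2^(-7)
    = 0.25 + 0.0625 + 0.0625 + 0.0625 + 0.0625 + 0.03125 + 0.0078125
    = 69/128 = 0.5390625
Since 0.5390625 <= 1, Kraft's inequality IS satisfied.
A prefix code with these lengths CAN exist.

Kraft sum = 0.5390625. Satisfied.


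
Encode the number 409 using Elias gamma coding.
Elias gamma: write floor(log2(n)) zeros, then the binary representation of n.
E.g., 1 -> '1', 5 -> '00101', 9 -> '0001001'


num_bits = floor(log2(409)) + 1 = 9
leading_zeros = num_bits - 1 = 8
binary(409) = 110011001

Elias gamma(409) = '00000000' + '110011001' = 00000000110011001 (17 bits)


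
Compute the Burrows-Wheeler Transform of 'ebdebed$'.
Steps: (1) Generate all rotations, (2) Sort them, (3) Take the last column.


Rotations (sorted):
  0: $ebdebed -> last char: d
  1: bdebed$e -> last char: e
  2: bed$ebde -> last char: e
  3: d$ebdebe -> last char: e
  4: debed$eb -> last char: b
  5: ebdebed$ -> last char: $
  6: ebed$ebd -> last char: d
  7: ed$ebdeb -> last char: b


BWT = deeeb$db


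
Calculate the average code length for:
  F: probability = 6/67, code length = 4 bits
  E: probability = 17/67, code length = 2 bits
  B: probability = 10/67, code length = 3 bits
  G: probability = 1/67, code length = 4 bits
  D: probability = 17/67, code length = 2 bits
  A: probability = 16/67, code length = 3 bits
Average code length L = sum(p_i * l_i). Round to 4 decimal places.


Weighted contributions p_i * l_i:
  F: (6/67) * 4 = 24/67
  E: (17/67) * 2 = 34/67
  B: (10/67) * 3 = 30/67
  G: (1/67) * 4 = 4/67
  D: (17/67) * 2 = 34/67
  A: (16/67) * 3 = 48/67
Sum = (24 + 34 + 30 + 4 + 34 + 48)/67 = 174/67

L = 174/67 = 2.5970 bits/symbol


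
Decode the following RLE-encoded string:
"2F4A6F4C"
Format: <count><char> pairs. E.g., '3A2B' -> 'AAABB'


Expanding each <count><char> pair:
  2F -> 'FF'
  4A -> 'AAAA'
  6F -> 'FFFFFF'
  4C -> 'CCCC'

Decoded = FFAAAAFFFFFFCCCC


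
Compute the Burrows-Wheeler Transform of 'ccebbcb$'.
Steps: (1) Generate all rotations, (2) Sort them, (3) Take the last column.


Rotations (sorted):
  0: $ccebbcb -> last char: b
  1: b$ccebbc -> last char: c
  2: bbcb$cce -> last char: e
  3: bcb$cceb -> last char: b
  4: cb$ccebb -> last char: b
  5: ccebbcb$ -> last char: $
  6: cebbcb$c -> last char: c
  7: ebbcb$cc -> last char: c


BWT = bcebb$cc


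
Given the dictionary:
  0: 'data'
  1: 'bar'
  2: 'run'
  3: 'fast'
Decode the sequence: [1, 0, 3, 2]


Look up each index in the dictionary:
  1 -> 'bar'
  0 -> 'data'
  3 -> 'fast'
  2 -> 'run'

Decoded: "bar data fast run"


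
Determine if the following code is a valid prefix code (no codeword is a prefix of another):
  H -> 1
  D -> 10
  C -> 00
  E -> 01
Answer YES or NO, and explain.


Checking each pair (does one codeword prefix another?):
  H='1' vs D='10': prefix -- VIOLATION

NO -- this is NOT a valid prefix code. H (1) is a prefix of D (10).


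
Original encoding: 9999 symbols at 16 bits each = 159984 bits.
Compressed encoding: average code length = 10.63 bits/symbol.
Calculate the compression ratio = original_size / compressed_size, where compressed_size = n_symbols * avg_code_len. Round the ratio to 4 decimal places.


original_size = n_symbols * orig_bits = 9999 * 16 = 159984 bits
compressed_size = n_symbols * avg_code_len = 9999 * 10.63 = 106289.37 bits
ratio = original_size / compressed_size = 159984 / 106289.37 = 1.5052

Compression ratio = 1.5052


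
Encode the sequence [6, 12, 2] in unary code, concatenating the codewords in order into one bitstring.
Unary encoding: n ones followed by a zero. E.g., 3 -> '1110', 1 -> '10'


Encode each number as n ones followed by a terminating 0:
  6 -> 1111110 (7 bits)
  12 -> 1111111111110 (13 bits)
  2 -> 110 (3 bits)
Total length = 7 + 13 + 3 = 23 bits.

Unary([6, 12, 2]) = 11111101111111111110110 (23 bits)


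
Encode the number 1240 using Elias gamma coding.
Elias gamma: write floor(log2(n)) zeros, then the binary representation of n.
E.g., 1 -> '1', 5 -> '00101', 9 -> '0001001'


num_bits = floor(log2(1240)) + 1 = 11
leading_zeros = num_bits - 1 = 10
binary(1240) = 10011011000

Elias gamma(1240) = '0000000000' + '10011011000' = 000000000010011011000 (21 bits)


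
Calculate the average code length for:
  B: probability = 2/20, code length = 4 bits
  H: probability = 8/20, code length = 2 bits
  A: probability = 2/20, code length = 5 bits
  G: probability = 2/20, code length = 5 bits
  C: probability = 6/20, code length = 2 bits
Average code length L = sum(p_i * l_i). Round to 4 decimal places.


Weighted contributions p_i * l_i:
  B: (2/20) * 4 = 8/20
  H: (8/20) * 2 = 16/20
  A: (2/20) * 5 = 10/20
  G: (2/20) * 5 = 10/20
  C: (6/20) * 2 = 12/20
Sum = (8 + 16 + 10 + 10 + 12)/20 = 56/20

L = 56/20 = 2.8000 bits/symbol


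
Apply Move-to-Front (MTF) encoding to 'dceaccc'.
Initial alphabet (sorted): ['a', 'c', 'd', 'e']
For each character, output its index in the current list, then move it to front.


MTF encoding:
'd': index 2 in ['a', 'c', 'd', 'e'] -> ['d', 'a', 'c', 'e']
'c': index 2 in ['d', 'a', 'c', 'e'] -> ['c', 'd', 'a', 'e']
'e': index 3 in ['c', 'd', 'a', 'e'] -> ['e', 'c', 'd', 'a']
'a': index 3 in ['e', 'c', 'd', 'a'] -> ['a', 'e', 'c', 'd']
'c': index 2 in ['a', 'e', 'c', 'd'] -> ['c', 'a', 'e', 'd']
'c': index 0 in ['c', 'a', 'e', 'd'] -> ['c', 'a', 'e', 'd']
'c': index 0 in ['c', 'a', 'e', 'd'] -> ['c', 'a', 'e', 'd']


Output: [2, 2, 3, 3, 2, 0, 0]


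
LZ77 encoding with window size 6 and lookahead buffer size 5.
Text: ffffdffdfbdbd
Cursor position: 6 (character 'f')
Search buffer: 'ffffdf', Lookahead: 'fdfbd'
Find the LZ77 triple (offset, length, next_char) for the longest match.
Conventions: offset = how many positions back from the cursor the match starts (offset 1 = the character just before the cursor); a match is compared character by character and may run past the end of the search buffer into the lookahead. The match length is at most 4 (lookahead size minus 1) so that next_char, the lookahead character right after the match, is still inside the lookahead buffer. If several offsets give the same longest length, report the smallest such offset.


Try each offset into the search buffer:
  offset=1 (pos 5, char 'f'): match length 1
  offset=2 (pos 4, char 'd'): match length 0
  offset=3 (pos 3, char 'f'): match length 3
  offset=4 (pos 2, char 'f'): match length 1
  offset=5 (pos 1, char 'f'): match length 1
  offset=6 (pos 0, char 'f'): match length 1
Longest match has length 3 at offset 3.
next_char = character at position 6 + 3 = 9 -> 'b'

Best match: offset=3, length=3 (matching 'fdf' starting at position 3)
LZ77 triple: (3, 3, 'b')


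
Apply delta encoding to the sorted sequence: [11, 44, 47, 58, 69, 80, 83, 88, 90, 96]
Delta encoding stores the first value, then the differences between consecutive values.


First value: 11
Deltas:
  44 - 11 = 33
  47 - 44 = 3
  58 - 47 = 11
  69 - 58 = 11
  80 - 69 = 11
  83 - 80 = 3
  88 - 83 = 5
  90 - 88 = 2
  96 - 90 = 6


Delta encoded: [11, 33, 3, 11, 11, 11, 3, 5, 2, 6]


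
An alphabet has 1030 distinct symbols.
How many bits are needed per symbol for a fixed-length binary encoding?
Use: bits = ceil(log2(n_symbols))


log2(1030) = 10.0084
Bracket: 2^10 = 1024 < 1030 <= 2^11 = 2048
So ceil(log2(1030)) = 11

bits = ceil(log2(1030)) = ceil(10.0084) = 11 bits


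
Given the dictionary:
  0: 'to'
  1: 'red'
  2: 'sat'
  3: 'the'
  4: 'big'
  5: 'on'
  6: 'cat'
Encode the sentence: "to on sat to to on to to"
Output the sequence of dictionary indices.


Look up each word in the dictionary:
  'to' -> 0
  'on' -> 5
  'sat' -> 2
  'to' -> 0
  'to' -> 0
  'on' -> 5
  'to' -> 0
  'to' -> 0

Encoded: [0, 5, 2, 0, 0, 5, 0, 0]


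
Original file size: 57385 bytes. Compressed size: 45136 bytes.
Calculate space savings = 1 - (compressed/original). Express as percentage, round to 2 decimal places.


ratio = compressed/original = 45136/57385 = 0.786547
savings = 1 - ratio = 1 - 0.786547 = 0.213453
as a percentage: 0.213453 * 100 = 21.35%

Space savings = 1 - 45136/57385 = 21.35%


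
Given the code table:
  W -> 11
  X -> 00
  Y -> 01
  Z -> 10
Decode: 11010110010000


Decoding:
11 -> W
01 -> Y
01 -> Y
10 -> Z
01 -> Y
00 -> X
00 -> X


Result: WYYZYXX


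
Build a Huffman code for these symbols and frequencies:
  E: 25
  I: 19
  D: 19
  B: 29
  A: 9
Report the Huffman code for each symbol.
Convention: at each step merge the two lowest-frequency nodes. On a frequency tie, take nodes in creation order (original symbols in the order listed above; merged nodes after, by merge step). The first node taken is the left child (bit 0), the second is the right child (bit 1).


Huffman tree construction:
Step 1: Merge A(9) + I(19) = 28
Step 2: Merge D(19) + E(25) = 44
Step 3: Merge (A+I)(28) + B(29) = 57
Step 4: Merge (D+E)(44) + ((A+I)+B)(57) = 101
Read each symbol's code off the tree from the root (left child = 0, right child = 1).

Codes:
  E: 01 (length 2)
  I: 101 (length 3)
  D: 00 (length 2)
  B: 11 (length 2)
  A: 100 (length 3)
Average code length: 230/101 = 2.2772 bits/symbol


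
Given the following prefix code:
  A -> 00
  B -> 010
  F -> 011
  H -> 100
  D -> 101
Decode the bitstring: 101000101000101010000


Decoding step by step:
Bits 101 -> D
Bits 00 -> A
Bits 010 -> B
Bits 100 -> H
Bits 010 -> B
Bits 101 -> D
Bits 00 -> A
Bits 00 -> A


Decoded message: DABHBDAA


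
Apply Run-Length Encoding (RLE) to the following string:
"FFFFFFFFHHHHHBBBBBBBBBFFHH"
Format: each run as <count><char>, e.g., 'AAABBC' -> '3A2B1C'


Scanning runs left to right:
  i=0: run of 'F' x 8 -> '8F'
  i=8: run of 'H' x 5 -> '5H'
  i=13: run of 'B' x 9 -> '9B'
  i=22: run of 'F' x 2 -> '2F'
  i=24: run of 'H' x 2 -> '2H'

RLE = 8F5H9B2F2H


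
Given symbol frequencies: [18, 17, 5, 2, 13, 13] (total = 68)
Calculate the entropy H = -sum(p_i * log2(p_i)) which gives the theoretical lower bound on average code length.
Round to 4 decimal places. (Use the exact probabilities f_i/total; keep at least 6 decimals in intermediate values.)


Per-symbol terms -p_i * log2(p_i) with p_i = f_i/68:
  p = 18/68 = 0.264706: log2(p) = -1.917538, -p*log2(p) = 0.507584
  p = 17/68 = 0.250000: log2(p) = -2.000000, -p*log2(p) = 0.500000
  p = 5/68 = 0.073529: log2(p) = -3.765535, -p*log2(p) = 0.276878
  p = 2/68 = 0.029412: log2(p) = -5.087463, -p*log2(p) = 0.149631
  p = 13/68 = 0.191176: log2(p) = -2.387023, -p*log2(p) = 0.456343
  p = 13/68 = 0.191176: log2(p) = -2.387023, -p*log2(p) = 0.456343
H = 0.507584 + 0.500000 + 0.276878 + 0.149631 + 0.456343 + 0.456343 = 2.346779

H = 2.3468 bits/symbol


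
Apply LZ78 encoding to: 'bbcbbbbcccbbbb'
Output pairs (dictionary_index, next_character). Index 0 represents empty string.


LZ78 encoding steps:
Dictionary: {0: ''}
Step 1: w='' (idx 0), next='b' -> output (0, 'b'), add 'b' as idx 1
Step 2: w='b' (idx 1), next='c' -> output (1, 'c'), add 'bc' as idx 2
Step 3: w='b' (idx 1), next='b' -> output (1, 'b'), add 'bb' as idx 3
Step 4: w='bb' (idx 3), next='c' -> output (3, 'c'), add 'bbc' as idx 4
Step 5: w='' (idx 0), next='c' -> output (0, 'c'), add 'c' as idx 5
Step 6: w='c' (idx 5), next='b' -> output (5, 'b'), add 'cb' as idx 6
Step 7: w='bb' (idx 3), next='b' -> output (3, 'b'), add 'bbb' as idx 7


Encoded: [(0, 'b'), (1, 'c'), (1, 'b'), (3, 'c'), (0, 'c'), (5, 'b'), (3, 'b')]


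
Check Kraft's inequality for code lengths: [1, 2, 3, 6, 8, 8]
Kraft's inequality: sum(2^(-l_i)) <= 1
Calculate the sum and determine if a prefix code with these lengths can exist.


Sum = 2^(-1) + 2^(-2) + 2^(-3) + 2^(-6) + 2^(-8) + 2^(-8)
    = 0.5 + 0.25 + 0.125 + 0.015625 + 0.00390625 + 0.00390625
    = 230/256 = 0.8984375
Since 0.8984375 <= 1, Kraft's inequality IS satisfied.
A prefix code with these lengths CAN exist.

Kraft sum = 0.8984375. Satisfied.


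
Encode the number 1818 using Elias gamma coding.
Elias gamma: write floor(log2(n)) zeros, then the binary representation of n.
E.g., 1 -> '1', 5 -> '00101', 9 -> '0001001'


num_bits = floor(log2(1818)) + 1 = 11
leading_zeros = num_bits - 1 = 10
binary(1818) = 11100011010

Elias gamma(1818) = '0000000000' + '11100011010' = 000000000011100011010 (21 bits)


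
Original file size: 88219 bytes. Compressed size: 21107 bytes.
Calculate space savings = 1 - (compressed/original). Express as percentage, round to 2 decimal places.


ratio = compressed/original = 21107/88219 = 0.239257
savings = 1 - ratio = 1 - 0.239257 = 0.760743
as a percentage: 0.760743 * 100 = 76.07%

Space savings = 1 - 21107/88219 = 76.07%


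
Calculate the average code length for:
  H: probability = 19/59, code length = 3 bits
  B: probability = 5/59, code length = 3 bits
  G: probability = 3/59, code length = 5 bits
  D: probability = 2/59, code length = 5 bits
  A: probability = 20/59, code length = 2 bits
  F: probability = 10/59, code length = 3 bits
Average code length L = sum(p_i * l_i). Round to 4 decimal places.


Weighted contributions p_i * l_i:
  H: (19/59) * 3 = 57/59
  B: (5/59) * 3 = 15/59
  G: (3/59) * 5 = 15/59
  D: (2/59) * 5 = 10/59
  A: (20/59) * 2 = 40/59
  F: (10/59) * 3 = 30/59
Sum = (57 + 15 + 15 + 10 + 40 + 30)/59 = 167/59

L = 167/59 = 2.8305 bits/symbol


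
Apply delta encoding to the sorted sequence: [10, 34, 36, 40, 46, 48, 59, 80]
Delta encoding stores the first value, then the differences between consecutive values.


First value: 10
Deltas:
  34 - 10 = 24
  36 - 34 = 2
  40 - 36 = 4
  46 - 40 = 6
  48 - 46 = 2
  59 - 48 = 11
  80 - 59 = 21


Delta encoded: [10, 24, 2, 4, 6, 2, 11, 21]


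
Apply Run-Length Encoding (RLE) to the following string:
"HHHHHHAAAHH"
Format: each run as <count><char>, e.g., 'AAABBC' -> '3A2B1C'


Scanning runs left to right:
  i=0: run of 'H' x 6 -> '6H'
  i=6: run of 'A' x 3 -> '3A'
  i=9: run of 'H' x 2 -> '2H'

RLE = 6H3A2H


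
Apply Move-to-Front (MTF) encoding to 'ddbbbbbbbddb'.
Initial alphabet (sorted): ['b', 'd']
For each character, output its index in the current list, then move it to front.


MTF encoding:
'd': index 1 in ['b', 'd'] -> ['d', 'b']
'd': index 0 in ['d', 'b'] -> ['d', 'b']
'b': index 1 in ['d', 'b'] -> ['b', 'd']
'b': index 0 in ['b', 'd'] -> ['b', 'd']
'b': index 0 in ['b', 'd'] -> ['b', 'd']
'b': index 0 in ['b', 'd'] -> ['b', 'd']
'b': index 0 in ['b', 'd'] -> ['b', 'd']
'b': index 0 in ['b', 'd'] -> ['b', 'd']
'b': index 0 in ['b', 'd'] -> ['b', 'd']
'd': index 1 in ['b', 'd'] -> ['d', 'b']
'd': index 0 in ['d', 'b'] -> ['d', 'b']
'b': index 1 in ['d', 'b'] -> ['b', 'd']


Output: [1, 0, 1, 0, 0, 0, 0, 0, 0, 1, 0, 1]


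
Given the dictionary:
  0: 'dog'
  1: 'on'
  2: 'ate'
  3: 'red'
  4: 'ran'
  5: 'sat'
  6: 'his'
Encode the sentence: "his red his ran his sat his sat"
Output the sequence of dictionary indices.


Look up each word in the dictionary:
  'his' -> 6
  'red' -> 3
  'his' -> 6
  'ran' -> 4
  'his' -> 6
  'sat' -> 5
  'his' -> 6
  'sat' -> 5

Encoded: [6, 3, 6, 4, 6, 5, 6, 5]


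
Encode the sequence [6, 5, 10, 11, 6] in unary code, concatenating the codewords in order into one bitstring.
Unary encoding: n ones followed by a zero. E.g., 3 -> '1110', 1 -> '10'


Encode each number as n ones followed by a terminating 0:
  6 -> 1111110 (7 bits)
  5 -> 111110 (6 bits)
  10 -> 11111111110 (11 bits)
  11 -> 111111111110 (12 bits)
  6 -> 1111110 (7 bits)
Total length = 7 + 6 + 11 + 12 + 7 = 43 bits.

Unary([6, 5, 10, 11, 6]) = 1111110111110111111111101111111111101111110 (43 bits)


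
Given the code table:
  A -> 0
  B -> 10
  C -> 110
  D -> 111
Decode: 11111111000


Decoding:
111 -> D
111 -> D
110 -> C
0 -> A
0 -> A


Result: DDCAA


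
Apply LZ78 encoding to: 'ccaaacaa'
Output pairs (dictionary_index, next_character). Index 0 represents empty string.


LZ78 encoding steps:
Dictionary: {0: ''}
Step 1: w='' (idx 0), next='c' -> output (0, 'c'), add 'c' as idx 1
Step 2: w='c' (idx 1), next='a' -> output (1, 'a'), add 'ca' as idx 2
Step 3: w='' (idx 0), next='a' -> output (0, 'a'), add 'a' as idx 3
Step 4: w='a' (idx 3), next='c' -> output (3, 'c'), add 'ac' as idx 4
Step 5: w='a' (idx 3), next='a' -> output (3, 'a'), add 'aa' as idx 5


Encoded: [(0, 'c'), (1, 'a'), (0, 'a'), (3, 'c'), (3, 'a')]


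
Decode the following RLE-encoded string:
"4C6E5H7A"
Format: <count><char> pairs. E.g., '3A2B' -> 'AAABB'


Expanding each <count><char> pair:
  4C -> 'CCCC'
  6E -> 'EEEEEE'
  5H -> 'HHHHH'
  7A -> 'AAAAAAA'

Decoded = CCCCEEEEEEHHHHHAAAAAAA


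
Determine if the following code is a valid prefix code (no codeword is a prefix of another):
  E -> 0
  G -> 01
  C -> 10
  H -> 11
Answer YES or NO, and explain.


Checking each pair (does one codeword prefix another?):
  E='0' vs G='01': prefix -- VIOLATION

NO -- this is NOT a valid prefix code. E (0) is a prefix of G (01).


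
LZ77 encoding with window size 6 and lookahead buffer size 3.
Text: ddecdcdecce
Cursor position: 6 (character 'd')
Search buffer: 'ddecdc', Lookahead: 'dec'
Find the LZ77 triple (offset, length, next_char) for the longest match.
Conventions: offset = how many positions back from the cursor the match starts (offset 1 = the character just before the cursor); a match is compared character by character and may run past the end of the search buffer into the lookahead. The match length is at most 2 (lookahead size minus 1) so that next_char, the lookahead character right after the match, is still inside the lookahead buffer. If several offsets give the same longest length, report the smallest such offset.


Try each offset into the search buffer:
  offset=1 (pos 5, char 'c'): match length 0
  offset=2 (pos 4, char 'd'): match length 1
  offset=3 (pos 3, char 'c'): match length 0
  offset=4 (pos 2, char 'e'): match length 0
  offset=5 (pos 1, char 'd'): match length 2
  offset=6 (pos 0, char 'd'): match length 1
Longest match has length 2 at offset 5.
next_char = character at position 6 + 2 = 8 -> 'c'

Best match: offset=5, length=2 (matching 'de' starting at position 1)
LZ77 triple: (5, 2, 'c')


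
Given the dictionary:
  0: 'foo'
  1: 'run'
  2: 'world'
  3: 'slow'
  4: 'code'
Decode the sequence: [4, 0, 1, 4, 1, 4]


Look up each index in the dictionary:
  4 -> 'code'
  0 -> 'foo'
  1 -> 'run'
  4 -> 'code'
  1 -> 'run'
  4 -> 'code'

Decoded: "code foo run code run code"


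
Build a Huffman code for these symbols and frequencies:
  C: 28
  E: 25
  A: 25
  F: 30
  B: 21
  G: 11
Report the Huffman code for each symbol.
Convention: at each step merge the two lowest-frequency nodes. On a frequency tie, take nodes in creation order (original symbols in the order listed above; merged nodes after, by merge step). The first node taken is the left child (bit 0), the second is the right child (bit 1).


Huffman tree construction:
Step 1: Merge G(11) + B(21) = 32
Step 2: Merge E(25) + A(25) = 50
Step 3: Merge C(28) + F(30) = 58
Step 4: Merge (G+B)(32) + (E+A)(50) = 82
Step 5: Merge (C+F)(58) + ((G+B)+(E+A))(82) = 140
Read each symbol's code off the tree from the root (left child = 0, right child = 1).

Codes:
  C: 00 (length 2)
  E: 110 (length 3)
  A: 111 (length 3)
  F: 01 (length 2)
  B: 101 (length 3)
  G: 100 (length 3)
Average code length: 362/140 = 2.5857 bits/symbol


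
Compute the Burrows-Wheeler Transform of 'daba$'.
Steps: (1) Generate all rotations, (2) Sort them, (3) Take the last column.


Rotations (sorted):
  0: $daba -> last char: a
  1: a$dab -> last char: b
  2: aba$d -> last char: d
  3: ba$da -> last char: a
  4: daba$ -> last char: $


BWT = abda$


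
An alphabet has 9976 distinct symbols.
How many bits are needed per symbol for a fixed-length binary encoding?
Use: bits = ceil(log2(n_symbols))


log2(9976) = 13.2842
Bracket: 2^13 = 8192 < 9976 <= 2^14 = 16384
So ceil(log2(9976)) = 14

bits = ceil(log2(9976)) = ceil(13.2842) = 14 bits


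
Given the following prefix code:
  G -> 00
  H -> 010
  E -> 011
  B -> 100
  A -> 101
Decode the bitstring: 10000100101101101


Decoding step by step:
Bits 100 -> B
Bits 00 -> G
Bits 100 -> B
Bits 101 -> A
Bits 101 -> A
Bits 101 -> A


Decoded message: BGBAAA
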